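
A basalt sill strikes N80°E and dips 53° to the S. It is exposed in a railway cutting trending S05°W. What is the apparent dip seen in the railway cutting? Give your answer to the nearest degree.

52°

Angle between strike (N80°E) and section (S05°W): β = 75°.
tan α = tan 53° × sin 75° = 1.3270 × 0.9659 = 1.2818
α = arctan(1.2818) = 52.04°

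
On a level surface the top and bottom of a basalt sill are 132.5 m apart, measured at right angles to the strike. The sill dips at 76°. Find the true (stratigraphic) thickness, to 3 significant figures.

129 m

True thickness t = w · sin(dip) = 132.5 × sin 76°
t = 132.5 × 0.9703 = 128.564 m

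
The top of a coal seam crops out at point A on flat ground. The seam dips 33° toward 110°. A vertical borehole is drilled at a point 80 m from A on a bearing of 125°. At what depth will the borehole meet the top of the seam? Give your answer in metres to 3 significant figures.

50.2 m

The hole lies 15° from the dip direction, so the down-dip offset is 80 × cos 15° = 77.27 m.
Depth = down-dip offset × tan(dip) = 77.27 × tan 33° = 77.27 × 0.6494
Depth = 50.18 m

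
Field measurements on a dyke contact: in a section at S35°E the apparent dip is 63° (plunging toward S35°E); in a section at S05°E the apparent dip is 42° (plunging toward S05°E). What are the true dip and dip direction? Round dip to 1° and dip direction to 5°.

Each apparent-dip line lies in the plane. As unit vectors (x east, y north, z up), v₁ plunges 63°→S35°E and v₂ plunges 42°→S05°E.
n = v₁ × v₂ = (0.411, -0.117, 0.169) (taken with n_z > 0).
tan δ = √(n_x²+n_y²)/n_z = 0.427/0.169, so δ = 68.4°.
Dip direction = azimuth of (n_x, n_y) = atan2(0.411, -0.117) = 106°.

true dip 68°, dip direction 105°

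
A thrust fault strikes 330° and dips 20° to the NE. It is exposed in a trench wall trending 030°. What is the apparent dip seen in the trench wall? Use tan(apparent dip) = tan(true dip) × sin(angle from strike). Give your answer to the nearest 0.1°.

17.5°

The section lies 60° from the strike.
tan(apparent dip) = tan 20° · sin 60° = 0.3152
apparent dip = arctan 0.3152 = 17.50°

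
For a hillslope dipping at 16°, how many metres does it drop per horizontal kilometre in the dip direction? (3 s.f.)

287 m

drop per km = 1000 × tan 16° = 1000 × 0.2867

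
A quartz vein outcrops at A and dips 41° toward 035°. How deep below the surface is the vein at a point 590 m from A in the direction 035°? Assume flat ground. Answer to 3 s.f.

513 m

The hole is directly down-dip from the outcrop, so the down-dip offset is 590 m.
Depth = down-dip offset × tan(dip) = 590.00 × tan 41° = 590.00 × 0.8693
Depth = 512.88 m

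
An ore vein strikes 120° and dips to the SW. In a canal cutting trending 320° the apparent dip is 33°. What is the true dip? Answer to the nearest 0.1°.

62.2°

The section is 20° from the strike.
tan(true dip) = tan 33° / sin 20° = 1.8987
δ = arctan(1.8987) = 62.23°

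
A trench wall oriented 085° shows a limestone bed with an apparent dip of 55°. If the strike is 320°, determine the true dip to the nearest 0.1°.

60.2°

The section is 55° from the strike.
tan(true dip) = tan 55° / sin 55° = 1.7434
true dip = arctan 1.7434 = 60.16°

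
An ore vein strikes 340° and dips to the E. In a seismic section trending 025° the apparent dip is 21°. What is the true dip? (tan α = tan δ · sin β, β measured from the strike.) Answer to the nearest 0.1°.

The section is 45° from the strike.
tan(true dip) = tan 21° / sin 45° = 0.5429
true dip = arctan 0.5429 = 28.50°

28.5°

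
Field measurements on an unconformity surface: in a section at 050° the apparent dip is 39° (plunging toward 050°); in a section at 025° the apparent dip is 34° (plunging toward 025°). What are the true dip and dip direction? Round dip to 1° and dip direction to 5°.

true dip 39°, dip direction 060°

The two traces are lines in the plane: v₁ = (sin 50°·cos 39°, cos 50°·cos 39°, −sin 39°), v₂ = (sin 25°·cos 34°, cos 25°·cos 34°, −sin 34°).
n = v₁ × v₂ = (0.194, 0.112, 0.272) (taken with n_z > 0).
tan δ = √(n_x²+n_y²)/n_z = 0.224/0.272, so δ = 39.4°.
Dip direction = atan2(0.194, 0.112) = 60° (azimuth of n's horizontal projection).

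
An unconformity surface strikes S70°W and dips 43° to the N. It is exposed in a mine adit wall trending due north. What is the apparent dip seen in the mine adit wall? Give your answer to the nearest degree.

Angle between strike (S70°W) and section (due north): β = 70°.
tan(apparent dip) = tan 43° · sin 70° = 0.8763
apparent dip = arctan 0.8763 = 41.23°

41°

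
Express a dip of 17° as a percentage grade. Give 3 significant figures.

30.6%

grade % = 100 × tan 17° = 100 × 0.3057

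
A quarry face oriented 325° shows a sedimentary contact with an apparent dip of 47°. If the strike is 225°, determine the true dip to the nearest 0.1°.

β = acute angle between strike 225° and section 325° = 80°.
tan δ = tan α / sin β = tan 47° / sin 80° = 1.0724 / 0.9848 = 1.0889
δ = arctan(1.0889) = 47.44°

47.4°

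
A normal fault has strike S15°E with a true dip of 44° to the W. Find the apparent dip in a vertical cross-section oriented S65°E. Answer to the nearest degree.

36°

Angle between strike (S15°E) and section (S65°E): β = 50°.
tan(apparent dip) = tan 44° · sin 50° = 0.7398
α = arctan(0.7398) = 36.49°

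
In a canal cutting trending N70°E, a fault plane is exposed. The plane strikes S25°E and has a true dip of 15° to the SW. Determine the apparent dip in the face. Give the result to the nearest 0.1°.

The section lies 85° from the strike.
tan(apparent dip) = tan 15° · sin 85° = 0.2669
α = arctan(0.2669) = 14.95°

14.9°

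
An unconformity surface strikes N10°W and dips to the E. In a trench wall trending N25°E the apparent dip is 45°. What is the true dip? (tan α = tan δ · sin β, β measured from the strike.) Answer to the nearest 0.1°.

60.2°

The section is 35° from the strike.
tan δ = tan α / sin β = tan 45° / sin 35° = 1.0000 / 0.5736 = 1.7434
true dip = arctan 1.7434 = 60.16°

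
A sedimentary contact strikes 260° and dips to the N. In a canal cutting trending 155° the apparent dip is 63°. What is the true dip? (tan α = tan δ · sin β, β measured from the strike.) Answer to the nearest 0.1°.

β = acute angle between strike 260° and section 155° = 75°.
tan(true dip) = tan 63° / sin 75° = 2.0318
true dip = arctan 2.0318 = 63.80°

63.8°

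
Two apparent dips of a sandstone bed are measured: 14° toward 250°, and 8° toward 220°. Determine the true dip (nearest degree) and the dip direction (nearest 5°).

Each apparent-dip line lies in the plane. As unit vectors (x east, y north, z up), v₁ plunges 14°→250° and v₂ plunges 8°→220°.
The plane normal is n = v₁ × v₂ ∝ (-0.137, 0.027, 0.480).
Dip δ = arctan(|n_h|/n_z) = arctan(0.140/0.480) = 16.2°.
The horizontal component of n points toward azimuth atan2(n_x, n_y) = 281°, the dip direction.

true dip 16°, dip direction 280°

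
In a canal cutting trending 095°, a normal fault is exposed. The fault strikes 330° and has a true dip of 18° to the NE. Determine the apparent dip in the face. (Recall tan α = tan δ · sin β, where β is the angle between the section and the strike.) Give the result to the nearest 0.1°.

14.9°

The strike is 330° and the section trends 095°; the acute angle between them is β = 55°.
tan(apparent dip) = tan 18° · sin 55° = 0.2662
apparent dip = arctan 0.2662 = 14.90°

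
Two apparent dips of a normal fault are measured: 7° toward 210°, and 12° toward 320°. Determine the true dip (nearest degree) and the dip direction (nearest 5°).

true dip 17°, dip direction 275°

Represent each trace as a vector plunging at its apparent dip toward its trend (east-north-up frame): v₁ = (-0.496, -0.860, -0.122), v₂ = (-0.629, 0.749, -0.208).
The plane normal is n = v₁ × v₂ ∝ (-0.270, 0.027, 0.912).
Dip δ = arctan(|n_h|/n_z) = arctan(0.271/0.912) = 16.6°.
Dip direction = atan2(-0.270, 0.027) = 276° (azimuth of n's horizontal projection).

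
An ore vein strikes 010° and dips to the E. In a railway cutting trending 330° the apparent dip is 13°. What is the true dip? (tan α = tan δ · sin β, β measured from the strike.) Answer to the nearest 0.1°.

19.8°

β = acute angle between strike 010° and section 330° = 40°.
tan(true dip) = tan 13° / sin 40° = 0.3592
δ = arctan(0.3592) = 19.76°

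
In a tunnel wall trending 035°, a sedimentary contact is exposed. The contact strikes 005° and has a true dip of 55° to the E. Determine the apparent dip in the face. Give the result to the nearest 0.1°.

35.5°

Angle between strike (005°) and section (035°): β = 30°.
tan(apparent dip) = tan 55° · sin 30° = 0.7141
α = arctan(0.7141) = 35.53°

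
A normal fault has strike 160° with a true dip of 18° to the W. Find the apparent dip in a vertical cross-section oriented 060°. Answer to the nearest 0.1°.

The section lies 80° from the strike.
tan(apparent dip) = tan 18° · sin 80° = 0.3200
α = arctan(0.3200) = 17.74°

17.7°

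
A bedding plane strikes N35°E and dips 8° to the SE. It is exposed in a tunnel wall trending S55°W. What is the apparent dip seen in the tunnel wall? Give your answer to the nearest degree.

3°

Angle between strike (N35°E) and section (S55°W): β = 20°.
tan(apparent dip) = tan 8° · sin 20° = 0.0481
apparent dip = arctan 0.0481 = 2.75°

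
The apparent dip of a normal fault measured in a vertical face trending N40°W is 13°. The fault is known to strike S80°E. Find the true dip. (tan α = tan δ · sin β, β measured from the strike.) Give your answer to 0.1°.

β = acute angle between strike S80°E and section N40°W = 40°.
tan δ = tan α / sin β = tan 13° / sin 40° = 0.2309 / 0.6428 = 0.3592
δ = arctan(0.3592) = 19.76°

19.8°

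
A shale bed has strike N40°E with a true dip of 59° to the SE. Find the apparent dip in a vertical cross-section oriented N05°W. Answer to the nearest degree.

The section lies 45° from the strike.
tan(apparent dip) = tan 59° · sin 45° = 1.1768
apparent dip = arctan 1.1768 = 49.64°

50°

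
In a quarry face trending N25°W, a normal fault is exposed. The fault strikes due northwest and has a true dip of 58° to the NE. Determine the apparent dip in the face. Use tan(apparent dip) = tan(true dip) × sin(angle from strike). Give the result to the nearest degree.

29°

The strike is due northwest and the section trends N25°W; the acute angle between them is β = 20°.
tan α = tan 58° × sin 20° = 1.6003 × 0.3420 = 0.5473
α = arctan(0.5473) = 28.69°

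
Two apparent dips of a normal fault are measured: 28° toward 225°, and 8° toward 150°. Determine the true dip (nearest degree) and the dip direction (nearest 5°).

true dip 28°, dip direction 225°

The two traces are lines in the plane: v₁ = (sin 225°·cos 28°, cos 225°·cos 28°, −sin 28°), v₂ = (sin 150°·cos 8°, cos 150°·cos 8°, −sin 8°).
n = v₁ × v₂ = (-0.316, -0.319, 0.845) (taken with n_z > 0).
tan δ = √(n_x²+n_y²)/n_z = 0.449/0.845, so δ = 28.0°.
Dip direction = atan2(-0.316, -0.319) = 225° (azimuth of n's horizontal projection).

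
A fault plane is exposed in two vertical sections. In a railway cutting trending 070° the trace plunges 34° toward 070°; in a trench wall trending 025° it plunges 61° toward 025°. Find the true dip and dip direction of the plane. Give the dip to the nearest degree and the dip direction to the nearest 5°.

true dip 63°, dip direction 000°

The two traces are lines in the plane: v₁ = (sin 70°·cos 34°, cos 70°·cos 34°, −sin 34°), v₂ = (sin 25°·cos 61°, cos 25°·cos 61°, −sin 61°).
Cross product v₁ × v₂ gives the pole to the plane: n ∝ (-0.002, 0.567, 0.284).
tan δ = √(n_x²+n_y²)/n_z = 0.567/0.284, so δ = 63.4°.
The horizontal component of n points toward azimuth atan2(n_x, n_y) = 360°, the dip direction.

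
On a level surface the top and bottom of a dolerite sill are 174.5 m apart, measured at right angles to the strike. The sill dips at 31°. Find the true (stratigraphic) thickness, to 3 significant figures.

True thickness t = w · sin(dip) = 174.5 × sin 31°
t = 174.5 × 0.5150 = 89.874 m

89.9 m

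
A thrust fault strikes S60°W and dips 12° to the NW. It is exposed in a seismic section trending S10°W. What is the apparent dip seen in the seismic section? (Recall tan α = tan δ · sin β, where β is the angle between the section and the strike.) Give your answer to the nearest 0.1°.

Angle between strike (S60°W) and section (S10°W): β = 50°.
tan(apparent dip) = tan 12° · sin 50° = 0.1628
apparent dip = arctan 0.1628 = 9.25°

9.2°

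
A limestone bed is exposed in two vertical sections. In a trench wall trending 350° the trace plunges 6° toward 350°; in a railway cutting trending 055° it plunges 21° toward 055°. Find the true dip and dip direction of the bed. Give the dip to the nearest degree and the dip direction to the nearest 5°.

true dip 21°, dip direction 065°

Represent each trace as a vector plunging at its apparent dip toward its trend (east-north-up frame): v₁ = (-0.173, 0.979, -0.105), v₂ = (0.765, 0.535, -0.358).
The plane normal is n = v₁ × v₂ ∝ (0.295, 0.142, 0.841).
True dip = arccos(n_z / |n|) = arccos(0.9320) = 21.3°.
Dip direction = atan2(0.295, 0.142) = 64° (azimuth of n's horizontal projection).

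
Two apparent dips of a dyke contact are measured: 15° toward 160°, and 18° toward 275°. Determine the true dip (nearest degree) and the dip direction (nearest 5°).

true dip 29°, dip direction 220°

Each apparent-dip line lies in the plane. As unit vectors (x east, y north, z up), v₁ plunges 15°→160° and v₂ plunges 18°→275°.
The plane normal is n = v₁ × v₂ ∝ (-0.302, -0.347, 0.833).
Dip δ = arctan(|n_h|/n_z) = arctan(0.460/0.833) = 28.9°.
Dip direction = atan2(-0.302, -0.347) = 221° (azimuth of n's horizontal projection).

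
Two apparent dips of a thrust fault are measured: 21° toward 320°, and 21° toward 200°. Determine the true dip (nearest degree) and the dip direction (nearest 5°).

Each apparent-dip line lies in the plane. As unit vectors (x east, y north, z up), v₁ plunges 21°→320° and v₂ plunges 21°→200°.
The plane normal is n = v₁ × v₂ ∝ (-0.571, -0.101, 0.755).
tan δ = √(n_x²+n_y²)/n_z = 0.579/0.755, so δ = 37.5°.
Dip direction = azimuth of (n_x, n_y) = atan2(-0.571, -0.101) = 260°.

true dip 38°, dip direction 260°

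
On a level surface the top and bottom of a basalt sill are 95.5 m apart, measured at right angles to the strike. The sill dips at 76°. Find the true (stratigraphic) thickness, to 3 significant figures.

92.7 m

True thickness t = w · sin(dip) = 95.5 × sin 76°
t = 95.5 × 0.9703 = 92.663 m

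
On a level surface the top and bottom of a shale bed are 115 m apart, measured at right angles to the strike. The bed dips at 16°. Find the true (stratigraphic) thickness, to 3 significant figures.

True thickness t = w · sin(dip) = 115 × sin 16°
t = 115 × 0.2756 = 31.698 m

31.7 m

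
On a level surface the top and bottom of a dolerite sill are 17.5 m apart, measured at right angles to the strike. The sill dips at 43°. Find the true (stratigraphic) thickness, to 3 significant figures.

11.9 m

True thickness t = w · sin(dip) = 17.5 × sin 43°
t = 17.5 × 0.6820 = 11.935 m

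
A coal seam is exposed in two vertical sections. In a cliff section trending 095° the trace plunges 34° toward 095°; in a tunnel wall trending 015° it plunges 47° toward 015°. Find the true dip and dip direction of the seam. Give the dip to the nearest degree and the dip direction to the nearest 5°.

true dip 50°, dip direction 040°

Represent each trace as a vector plunging at its apparent dip toward its trend (east-north-up frame): v₁ = (0.826, -0.072, -0.559), v₂ = (0.177, 0.659, -0.731).
Cross product v₁ × v₂ gives the pole to the plane: n ∝ (0.421, 0.505, 0.557).
tan δ = √(n_x²+n_y²)/n_z = 0.658/0.557, so δ = 49.8°.
Dip direction = atan2(0.421, 0.505) = 40° (azimuth of n's horizontal projection).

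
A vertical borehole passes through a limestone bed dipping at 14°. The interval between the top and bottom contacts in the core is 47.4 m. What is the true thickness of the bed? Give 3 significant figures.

True thickness t = h · cos(dip) = 47.4 × cos 14°
t = 47.4 × 0.9703 = 45.992 m

46.0 m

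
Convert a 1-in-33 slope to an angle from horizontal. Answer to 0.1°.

tan θ = 1/33 = 0.0303
θ = arctan(0.0303) = 1.74°

1.7°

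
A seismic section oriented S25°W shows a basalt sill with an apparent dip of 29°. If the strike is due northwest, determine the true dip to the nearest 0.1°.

30.5°

The section is 70° from the strike.
tan δ = tan α / sin β = tan 29° / sin 70° = 0.5543 / 0.9397 = 0.5899
true dip = arctan 0.5899 = 30.54°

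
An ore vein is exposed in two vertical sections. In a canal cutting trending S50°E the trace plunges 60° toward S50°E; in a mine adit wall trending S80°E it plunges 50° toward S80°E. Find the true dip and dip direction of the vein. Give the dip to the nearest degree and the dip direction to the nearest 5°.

The two traces are lines in the plane: v₁ = (sin 130°·cos 60°, cos 130°·cos 60°, −sin 60°), v₂ = (sin 100°·cos 50°, cos 100°·cos 50°, −sin 50°).
The plane normal is n = v₁ × v₂ ∝ (0.150, -0.255, 0.161).
Dip δ = arctan(|n_h|/n_z) = arctan(0.295/0.161) = 61.5°.
Dip direction = atan2(0.150, -0.255) = 150° (azimuth of n's horizontal projection).

true dip 61°, dip direction 150°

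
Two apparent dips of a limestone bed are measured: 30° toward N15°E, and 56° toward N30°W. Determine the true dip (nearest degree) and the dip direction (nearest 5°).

Each apparent-dip line lies in the plane. As unit vectors (x east, y north, z up), v₁ plunges 30°→N15°E and v₂ plunges 56°→N30°W.
The plane normal is n = v₁ × v₂ ∝ (-0.451, 0.326, 0.342).
tan δ = √(n_x²+n_y²)/n_z = 0.557/0.342, so δ = 58.4°.
The horizontal component of n points toward azimuth atan2(n_x, n_y) = 306°, the dip direction.

true dip 58°, dip direction 305°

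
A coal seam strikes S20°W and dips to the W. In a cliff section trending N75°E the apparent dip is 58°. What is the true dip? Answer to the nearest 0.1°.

62.9°

β = acute angle between strike S20°W and section N75°E = 55°.
tan(true dip) = tan 58° / sin 55° = 1.9536
true dip = arctan 1.9536 = 62.89°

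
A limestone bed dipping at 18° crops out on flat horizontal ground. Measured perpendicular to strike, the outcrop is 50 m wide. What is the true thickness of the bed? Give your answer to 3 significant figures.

True thickness t = w · sin(dip) = 50 × sin 18°
t = 50 × 0.3090 = 15.451 m

15.5 m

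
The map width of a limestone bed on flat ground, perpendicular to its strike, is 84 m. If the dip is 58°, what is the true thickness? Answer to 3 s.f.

71.2 m

True thickness t = w · sin(dip) = 84 × sin 58°
t = 84 × 0.8480 = 71.236 m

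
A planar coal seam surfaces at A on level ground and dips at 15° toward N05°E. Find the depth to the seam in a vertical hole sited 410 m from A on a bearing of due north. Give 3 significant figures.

109 m

The hole lies 5° from the dip direction, so the down-dip offset is 410 × cos 5° = 408.44 m.
Depth = down-dip offset × tan(dip) = 408.44 × tan 15° = 408.44 × 0.2679
Depth = 109.44 m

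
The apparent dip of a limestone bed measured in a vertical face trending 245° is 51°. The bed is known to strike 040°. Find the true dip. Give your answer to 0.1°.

The section is 25° from the strike.
tan δ = tan α / sin β = tan 51° / sin 25° = 1.2349 / 0.4226 = 2.9220
true dip = arctan 2.9220 = 71.11°

71.1°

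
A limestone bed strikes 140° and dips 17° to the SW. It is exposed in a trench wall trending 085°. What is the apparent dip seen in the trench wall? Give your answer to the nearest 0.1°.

The strike is 140° and the section trends 085°; the acute angle between them is β = 55°.
tan(apparent dip) = tan 17° · sin 55° = 0.2504
α = arctan(0.2504) = 14.06°

14.1°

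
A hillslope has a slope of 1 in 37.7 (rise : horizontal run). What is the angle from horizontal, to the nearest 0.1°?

tan θ = 1/37.7 = 0.0265
θ = arctan(0.0265) = 1.52°

1.5°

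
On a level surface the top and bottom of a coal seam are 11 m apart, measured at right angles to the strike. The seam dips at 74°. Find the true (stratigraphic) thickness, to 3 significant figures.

10.6 m

True thickness t = w · sin(dip) = 11 × sin 74°
t = 11 × 0.9613 = 10.574 m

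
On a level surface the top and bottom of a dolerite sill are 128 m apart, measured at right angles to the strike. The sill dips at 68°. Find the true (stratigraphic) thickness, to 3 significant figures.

True thickness t = w · sin(dip) = 128 × sin 68°
t = 128 × 0.9272 = 118.680 m

119 m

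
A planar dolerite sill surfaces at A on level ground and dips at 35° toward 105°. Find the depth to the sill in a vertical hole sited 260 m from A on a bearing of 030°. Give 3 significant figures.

47.1 m

The hole lies 75° from the dip direction, so the down-dip offset is 260 × cos 75° = 67.29 m.
Depth = down-dip offset × tan(dip) = 67.29 × tan 35° = 67.29 × 0.7002
Depth = 47.12 m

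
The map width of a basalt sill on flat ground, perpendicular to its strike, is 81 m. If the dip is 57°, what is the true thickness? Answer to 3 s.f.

True thickness t = w · sin(dip) = 81 × sin 57°
t = 81 × 0.8387 = 67.932 m

67.9 m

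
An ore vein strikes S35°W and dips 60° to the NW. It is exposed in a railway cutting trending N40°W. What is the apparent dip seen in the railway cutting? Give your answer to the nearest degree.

59°

Angle between strike (S35°W) and section (N40°W): β = 75°.
tan α = tan 60° × sin 75° = 1.7321 × 0.9659 = 1.6730
α = arctan(1.6730) = 59.13°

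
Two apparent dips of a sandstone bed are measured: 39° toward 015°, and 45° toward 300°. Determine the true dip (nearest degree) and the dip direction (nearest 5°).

true dip 49°, dip direction 330°

Represent each trace as a vector plunging at its apparent dip toward its trend (east-north-up frame): v₁ = (0.201, 0.751, -0.629), v₂ = (-0.612, 0.354, -0.707).
n = v₁ × v₂ = (-0.308, 0.528, 0.531) (taken with n_z > 0).
True dip = arccos(n_z / |n|) = arccos(0.6558) = 49.0°.
Dip direction = azimuth of (n_x, n_y) = atan2(-0.308, 0.528) = 330°.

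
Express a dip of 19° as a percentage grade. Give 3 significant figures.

grade % = 100 × tan 19° = 100 × 0.3443

34.4%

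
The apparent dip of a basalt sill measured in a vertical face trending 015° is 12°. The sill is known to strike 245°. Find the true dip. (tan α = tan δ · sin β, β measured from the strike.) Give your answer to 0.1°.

15.5°

β = acute angle between strike 245° and section 015° = 50°.
tan δ = tan α / sin β = tan 12° / sin 50° = 0.2126 / 0.7660 = 0.2775
true dip = arctan 0.2775 = 15.51°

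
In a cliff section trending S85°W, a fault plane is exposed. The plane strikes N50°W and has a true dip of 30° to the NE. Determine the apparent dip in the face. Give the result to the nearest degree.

The strike is N50°W and the section trends S85°W; the acute angle between them is β = 45°.
tan α = tan 30° × sin 45° = 0.5774 × 0.7071 = 0.4082
apparent dip = arctan 0.4082 = 22.21°

22°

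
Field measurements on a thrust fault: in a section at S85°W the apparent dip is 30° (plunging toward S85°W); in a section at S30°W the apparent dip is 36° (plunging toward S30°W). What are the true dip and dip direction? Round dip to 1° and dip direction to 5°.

Represent each trace as a vector plunging at its apparent dip toward its trend (east-north-up frame): v₁ = (-0.863, -0.075, -0.500), v₂ = (-0.405, -0.701, -0.588).
Cross product v₁ × v₂ gives the pole to the plane: n ∝ (-0.306, -0.305, 0.574).
True dip = arccos(n_z / |n|) = arccos(0.7990) = 37.0°.
The horizontal component of n points toward azimuth atan2(n_x, n_y) = 225°, the dip direction.

true dip 37°, dip direction 225°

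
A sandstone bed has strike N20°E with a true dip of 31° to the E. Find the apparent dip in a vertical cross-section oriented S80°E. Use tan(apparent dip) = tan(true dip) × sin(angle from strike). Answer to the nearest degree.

31°

The strike is N20°E and the section trends S80°E; the acute angle between them is β = 80°.
tan α = tan 31° × sin 80° = 0.6009 × 0.9848 = 0.5917
α = arctan(0.5917) = 30.61°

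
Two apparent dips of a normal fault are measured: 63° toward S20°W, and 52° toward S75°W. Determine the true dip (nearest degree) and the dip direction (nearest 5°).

true dip 63°, dip direction 205°

Represent each trace as a vector plunging at its apparent dip toward its trend (east-north-up frame): v₁ = (-0.155, -0.427, -0.891), v₂ = (-0.595, -0.159, -0.788).
Cross product v₁ × v₂ gives the pole to the plane: n ∝ (-0.194, -0.408, 0.229).
tan δ = √(n_x²+n_y²)/n_z = 0.451/0.229, so δ = 63.1°.
Dip direction = atan2(-0.194, -0.408) = 205° (azimuth of n's horizontal projection).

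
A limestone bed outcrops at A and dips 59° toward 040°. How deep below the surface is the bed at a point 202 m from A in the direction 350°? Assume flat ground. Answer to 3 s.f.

The hole lies 50° from the dip direction, so the down-dip offset is 202 × cos 50° = 129.84 m.
Depth = down-dip offset × tan(dip) = 129.84 × tan 59° = 129.84 × 1.6643
Depth = 216.10 m

216 m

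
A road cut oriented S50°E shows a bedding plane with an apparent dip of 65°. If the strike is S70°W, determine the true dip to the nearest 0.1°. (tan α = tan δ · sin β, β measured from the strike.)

The section is 60° from the strike.
tan(true dip) = tan 65° / sin 60° = 2.4763
true dip = arctan 2.4763 = 68.01°

68.0°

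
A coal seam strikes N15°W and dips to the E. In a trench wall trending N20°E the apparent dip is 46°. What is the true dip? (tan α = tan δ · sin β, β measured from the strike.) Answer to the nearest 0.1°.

β = acute angle between strike N15°W and section N20°E = 35°.
tan δ = tan α / sin β = tan 46° / sin 35° = 1.0355 / 0.5736 = 1.8054
true dip = arctan 1.8054 = 61.02°

61.0°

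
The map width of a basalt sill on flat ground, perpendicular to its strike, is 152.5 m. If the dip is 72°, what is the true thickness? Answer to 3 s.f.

145 m

True thickness t = w · sin(dip) = 152.5 × sin 72°
t = 152.5 × 0.9511 = 145.036 m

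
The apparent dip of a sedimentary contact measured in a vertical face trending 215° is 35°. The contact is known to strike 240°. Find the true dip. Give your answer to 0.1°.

58.9°

β = acute angle between strike 240° and section 215° = 25°.
tan(true dip) = tan 35° / sin 25° = 1.6568
δ = arctan(1.6568) = 58.89°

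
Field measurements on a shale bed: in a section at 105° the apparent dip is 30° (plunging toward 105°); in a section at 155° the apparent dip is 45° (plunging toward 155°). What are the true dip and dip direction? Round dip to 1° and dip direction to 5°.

true dip 45°, dip direction 160°

Each apparent-dip line lies in the plane. As unit vectors (x east, y north, z up), v₁ plunges 30°→105° and v₂ plunges 45°→155°.
n = v₁ × v₂ = (0.162, -0.442, 0.469) (taken with n_z > 0).
tan δ = √(n_x²+n_y²)/n_z = 0.471/0.469, so δ = 45.1°.
Dip direction = atan2(0.162, -0.442) = 160° (azimuth of n's horizontal projection).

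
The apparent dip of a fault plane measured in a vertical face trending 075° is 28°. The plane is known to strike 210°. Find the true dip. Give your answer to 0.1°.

β = acute angle between strike 210° and section 075° = 45°.
tan(true dip) = tan 28° / sin 45° = 0.7520
δ = arctan(0.7520) = 36.94°

36.9°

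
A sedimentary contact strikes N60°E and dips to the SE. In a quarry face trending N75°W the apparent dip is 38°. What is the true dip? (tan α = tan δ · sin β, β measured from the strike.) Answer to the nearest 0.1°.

β = acute angle between strike N60°E and section N75°W = 45°.
tan(true dip) = tan 38° / sin 45° = 1.1049
δ = arctan(1.1049) = 47.85°

47.9°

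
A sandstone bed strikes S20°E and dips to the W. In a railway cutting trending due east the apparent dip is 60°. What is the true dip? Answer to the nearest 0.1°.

β = acute angle between strike S20°E and section due east = 70°.
tan(true dip) = tan 60° / sin 70° = 1.8432
true dip = arctan 1.8432 = 61.52°

61.5°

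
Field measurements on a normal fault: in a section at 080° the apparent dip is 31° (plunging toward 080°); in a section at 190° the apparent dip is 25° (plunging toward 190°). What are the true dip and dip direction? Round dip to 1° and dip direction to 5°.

The two traces are lines in the plane: v₁ = (sin 80°·cos 31°, cos 80°·cos 31°, −sin 31°), v₂ = (sin 190°·cos 25°, cos 190°·cos 25°, −sin 25°).
Cross product v₁ × v₂ gives the pole to the plane: n ∝ (0.523, -0.438, 0.730).
True dip = arccos(n_z / |n|) = arccos(0.7309) = 43.0°.
The horizontal component of n points toward azimuth atan2(n_x, n_y) = 130°, the dip direction.

true dip 43°, dip direction 130°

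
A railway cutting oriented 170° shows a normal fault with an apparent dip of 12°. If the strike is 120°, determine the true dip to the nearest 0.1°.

15.5°

The section is 50° from the strike.
tan(true dip) = tan 12° / sin 50° = 0.2775
δ = arctan(0.2775) = 15.51°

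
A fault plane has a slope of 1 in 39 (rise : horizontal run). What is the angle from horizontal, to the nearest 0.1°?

tan θ = 1/39 = 0.0256
θ = arctan(0.0256) = 1.47°

1.5°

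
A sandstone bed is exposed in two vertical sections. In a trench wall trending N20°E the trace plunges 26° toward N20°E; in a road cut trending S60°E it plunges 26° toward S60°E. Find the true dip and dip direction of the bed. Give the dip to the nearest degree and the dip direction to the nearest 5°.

The two traces are lines in the plane: v₁ = (sin 20°·cos 26°, cos 20°·cos 26°, −sin 26°), v₂ = (sin 120°·cos 26°, cos 120°·cos 26°, −sin 26°).
The plane normal is n = v₁ × v₂ ∝ (0.567, 0.206, 0.796).
tan δ = √(n_x²+n_y²)/n_z = 0.604/0.796, so δ = 37.2°.
Dip direction = atan2(0.567, 0.206) = 70° (azimuth of n's horizontal projection).

true dip 37°, dip direction 070°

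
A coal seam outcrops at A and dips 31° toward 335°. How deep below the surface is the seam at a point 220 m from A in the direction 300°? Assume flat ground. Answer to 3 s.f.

The hole lies 35° from the dip direction, so the down-dip offset is 220 × cos 35° = 180.21 m.
Depth = down-dip offset × tan(dip) = 180.21 × tan 31° = 180.21 × 0.6009
Depth = 108.28 m

108 m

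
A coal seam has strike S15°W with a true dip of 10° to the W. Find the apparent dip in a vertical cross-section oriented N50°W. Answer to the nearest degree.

The section lies 65° from the strike.
tan α = tan 10° × sin 65° = 0.1763 × 0.9063 = 0.1598
apparent dip = arctan 0.1598 = 9.08°

9°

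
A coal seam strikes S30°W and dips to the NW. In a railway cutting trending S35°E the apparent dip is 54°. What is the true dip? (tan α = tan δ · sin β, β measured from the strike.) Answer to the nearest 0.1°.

56.6°

β = acute angle between strike S30°W and section S35°E = 65°.
tan δ = tan α / sin β = tan 54° / sin 65° = 1.3764 / 0.9063 = 1.5187
δ = arctan(1.5187) = 56.64°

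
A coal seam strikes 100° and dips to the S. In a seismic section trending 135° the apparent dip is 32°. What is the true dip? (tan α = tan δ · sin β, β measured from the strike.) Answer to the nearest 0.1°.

47.5°

β = acute angle between strike 100° and section 135° = 35°.
tan(true dip) = tan 32° / sin 35° = 1.0894
δ = arctan(1.0894) = 47.45°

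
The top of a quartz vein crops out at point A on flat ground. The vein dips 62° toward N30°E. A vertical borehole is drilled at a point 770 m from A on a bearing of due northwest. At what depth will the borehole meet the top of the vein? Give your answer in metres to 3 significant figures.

The hole lies 75° from the dip direction, so the down-dip offset is 770 × cos 75° = 199.29 m.
Depth = down-dip offset × tan(dip) = 199.29 × tan 62° = 199.29 × 1.8807
Depth = 374.81 m

375 m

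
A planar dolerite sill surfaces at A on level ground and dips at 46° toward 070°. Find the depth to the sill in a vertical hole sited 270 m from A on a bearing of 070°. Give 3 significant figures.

The hole is directly down-dip from the outcrop, so the down-dip offset is 270 m.
Depth = down-dip offset × tan(dip) = 270.00 × tan 46° = 270.00 × 1.0355
Depth = 279.59 m

280 m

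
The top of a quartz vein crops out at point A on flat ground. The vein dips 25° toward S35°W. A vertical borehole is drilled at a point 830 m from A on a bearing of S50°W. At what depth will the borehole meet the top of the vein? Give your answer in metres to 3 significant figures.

The hole lies 15° from the dip direction, so the down-dip offset is 830 × cos 15° = 801.72 m.
Depth = down-dip offset × tan(dip) = 801.72 × tan 25° = 801.72 × 0.4663
Depth = 373.85 m

374 m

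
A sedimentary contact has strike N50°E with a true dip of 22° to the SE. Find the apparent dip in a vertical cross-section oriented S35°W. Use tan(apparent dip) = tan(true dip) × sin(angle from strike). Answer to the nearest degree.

The section lies 15° from the strike.
tan(apparent dip) = tan 22° · sin 15° = 0.1046
apparent dip = arctan 0.1046 = 5.97°

6°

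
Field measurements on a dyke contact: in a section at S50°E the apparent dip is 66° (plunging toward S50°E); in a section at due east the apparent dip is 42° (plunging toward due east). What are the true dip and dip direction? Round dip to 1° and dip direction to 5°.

The two traces are lines in the plane: v₁ = (sin 130°·cos 66°, cos 130°·cos 66°, −sin 66°), v₂ = (sin 90°·cos 42°, cos 90°·cos 42°, −sin 42°).
The plane normal is n = v₁ × v₂ ∝ (0.175, -0.470, 0.194).
tan δ = √(n_x²+n_y²)/n_z = 0.502/0.194, so δ = 68.8°.
Dip direction = azimuth of (n_x, n_y) = atan2(0.175, -0.470) = 160°.

true dip 69°, dip direction 160°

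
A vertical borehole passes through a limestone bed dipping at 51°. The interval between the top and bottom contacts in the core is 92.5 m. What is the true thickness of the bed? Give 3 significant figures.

58.2 m

True thickness t = h · cos(dip) = 92.5 × cos 51°
t = 92.5 × 0.6293 = 58.212 m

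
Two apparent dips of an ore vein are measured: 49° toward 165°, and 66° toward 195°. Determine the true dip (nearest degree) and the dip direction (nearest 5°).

Represent each trace as a vector plunging at its apparent dip toward its trend (east-north-up frame): v₁ = (0.170, -0.634, -0.755), v₂ = (-0.105, -0.393, -0.914).
Cross product v₁ × v₂ gives the pole to the plane: n ∝ (-0.282, -0.235, 0.133).
Dip δ = arctan(|n_h|/n_z) = arctan(0.367/0.133) = 70.0°.
The horizontal component of n points toward azimuth atan2(n_x, n_y) = 230°, the dip direction.

true dip 70°, dip direction 230°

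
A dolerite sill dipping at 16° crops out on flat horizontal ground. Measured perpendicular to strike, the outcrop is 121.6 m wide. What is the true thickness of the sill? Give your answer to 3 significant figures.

True thickness t = w · sin(dip) = 121.6 × sin 16°
t = 121.6 × 0.2756 = 33.518 m

33.5 m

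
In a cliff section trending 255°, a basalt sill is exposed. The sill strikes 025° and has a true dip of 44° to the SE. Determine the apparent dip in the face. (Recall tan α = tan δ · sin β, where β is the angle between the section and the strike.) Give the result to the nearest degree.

36°

The section lies 50° from the strike.
tan(apparent dip) = tan 44° · sin 50° = 0.7398
α = arctan(0.7398) = 36.49°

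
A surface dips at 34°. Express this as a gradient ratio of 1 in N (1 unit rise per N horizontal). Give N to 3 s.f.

1 in 1.48

1 : N means tan θ = 1/N, so N = 1/tan 34° = 1/0.6745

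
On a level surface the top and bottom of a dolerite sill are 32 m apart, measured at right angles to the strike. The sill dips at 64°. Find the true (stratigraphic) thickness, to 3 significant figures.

True thickness t = w · sin(dip) = 32 × sin 64°
t = 32 × 0.8988 = 28.761 m

28.8 m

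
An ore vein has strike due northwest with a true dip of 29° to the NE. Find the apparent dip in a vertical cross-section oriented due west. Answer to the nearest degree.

The section lies 45° from the strike.
tan(apparent dip) = tan 29° · sin 45° = 0.3920
α = arctan(0.3920) = 21.40°

21°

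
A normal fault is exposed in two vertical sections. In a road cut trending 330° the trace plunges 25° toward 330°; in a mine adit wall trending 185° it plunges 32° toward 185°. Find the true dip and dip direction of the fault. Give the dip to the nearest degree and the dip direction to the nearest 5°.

The two traces are lines in the plane: v₁ = (sin 330°·cos 25°, cos 330°·cos 25°, −sin 25°), v₂ = (sin 185°·cos 32°, cos 185°·cos 32°, −sin 32°).
Cross product v₁ × v₂ gives the pole to the plane: n ∝ (-0.773, -0.209, 0.441).
tan δ = √(n_x²+n_y²)/n_z = 0.801/0.441, so δ = 61.2°.
Dip direction = azimuth of (n_x, n_y) = atan2(-0.773, -0.209) = 255°.

true dip 61°, dip direction 255°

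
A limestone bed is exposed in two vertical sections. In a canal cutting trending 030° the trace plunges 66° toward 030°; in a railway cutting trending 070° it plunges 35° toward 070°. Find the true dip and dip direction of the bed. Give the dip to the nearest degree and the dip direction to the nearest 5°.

Represent each trace as a vector plunging at its apparent dip toward its trend (east-north-up frame): v₁ = (0.203, 0.352, -0.914), v₂ = (0.770, 0.280, -0.574).
n = v₁ × v₂ = (-0.054, 0.587, 0.214) (taken with n_z > 0).
tan δ = √(n_x²+n_y²)/n_z = 0.589/0.214, so δ = 70.0°.
The horizontal component of n points toward azimuth atan2(n_x, n_y) = 355°, the dip direction.

true dip 70°, dip direction 355°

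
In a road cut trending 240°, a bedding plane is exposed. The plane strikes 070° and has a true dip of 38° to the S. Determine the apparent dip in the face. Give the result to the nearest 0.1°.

7.7°

The section lies 10° from the strike.
tan α = tan 38° × sin 10° = 0.7813 × 0.1736 = 0.1357
α = arctan(0.1357) = 7.73°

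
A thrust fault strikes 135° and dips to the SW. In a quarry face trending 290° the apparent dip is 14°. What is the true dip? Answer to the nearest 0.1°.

The section is 25° from the strike.
tan(true dip) = tan 14° / sin 25° = 0.5900
true dip = arctan 0.5900 = 30.54°

30.5°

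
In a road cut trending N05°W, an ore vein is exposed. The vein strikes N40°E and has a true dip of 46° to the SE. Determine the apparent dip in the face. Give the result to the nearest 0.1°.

Angle between strike (N40°E) and section (N05°W): β = 45°.
tan α = tan 46° × sin 45° = 1.0355 × 0.7071 = 0.7322
α = arctan(0.7322) = 36.21°

36.2°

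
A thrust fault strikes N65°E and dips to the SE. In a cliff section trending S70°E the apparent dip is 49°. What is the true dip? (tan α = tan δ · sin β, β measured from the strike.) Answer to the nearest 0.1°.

β = acute angle between strike N65°E and section S70°E = 45°.
tan δ = tan α / sin β = tan 49° / sin 45° = 1.1504 / 0.7071 = 1.6269
true dip = arctan 1.6269 = 58.42°

58.4°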